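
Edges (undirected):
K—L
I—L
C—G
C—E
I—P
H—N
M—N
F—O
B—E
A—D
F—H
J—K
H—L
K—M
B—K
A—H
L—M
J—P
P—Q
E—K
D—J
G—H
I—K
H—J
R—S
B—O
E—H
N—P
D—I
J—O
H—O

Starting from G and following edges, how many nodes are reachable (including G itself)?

17

BFS from G visits: G, C, H, E, A, F, J, L, N, O, B, K, D, P, I, M, Q
Reachable nodes: 17 of 19 total.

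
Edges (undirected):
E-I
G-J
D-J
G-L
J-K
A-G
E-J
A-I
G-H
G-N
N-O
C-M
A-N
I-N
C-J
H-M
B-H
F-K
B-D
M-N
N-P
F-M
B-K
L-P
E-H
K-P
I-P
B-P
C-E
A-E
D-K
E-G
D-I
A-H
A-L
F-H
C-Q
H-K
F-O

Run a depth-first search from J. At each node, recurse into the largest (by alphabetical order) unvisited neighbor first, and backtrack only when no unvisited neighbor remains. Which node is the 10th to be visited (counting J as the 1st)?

L

Visit J
J → K
K → P
P → N
N → O
O → F
F → M
M → H
H → G
G → L
L → A
A → I
I → E
E → C
C → Q
I → D
D → B

Visit order: J, K, P, N, O, F, M, H, G, L, A, I, E, C, Q, D, B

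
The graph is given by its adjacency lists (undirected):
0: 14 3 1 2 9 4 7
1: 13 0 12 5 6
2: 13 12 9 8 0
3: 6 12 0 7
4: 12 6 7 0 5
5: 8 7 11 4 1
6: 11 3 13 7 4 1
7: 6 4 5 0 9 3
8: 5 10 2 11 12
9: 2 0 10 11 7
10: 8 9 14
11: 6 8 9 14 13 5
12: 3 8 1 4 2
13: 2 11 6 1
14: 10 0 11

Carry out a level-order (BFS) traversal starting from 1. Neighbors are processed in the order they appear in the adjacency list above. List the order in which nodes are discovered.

1 → 13 → 0 → 12 → 5 → 6 → 2 → 11 → 14 → 3 → 9 → 4 → 7 → 8 → 10

Visit 1; enqueue 13, 0, 12, 5, 6 → queue [13, 0, 12, 5, 6]
Visit 13; enqueue 2, 11 → queue [0, 12, 5, 6, 2, 11]
Visit 0; enqueue 14, 3, 9, 4, 7 → queue [12, 5, 6, 2, 11, 14, 3, 9, 4, 7]
Visit 12; enqueue 8 → queue [5, 6, 2, 11, 14, 3, 9, 4, 7, 8]
Visit 5 → queue [6, 2, 11, 14, 3, 9, 4, 7, 8]
Visit 6 → queue [2, 11, 14, 3, 9, 4, 7, 8]
Visit 2 → queue [11, 14, 3, 9, 4, 7, 8]
Visit 11 → queue [14, 3, 9, 4, 7, 8]
Visit 14; enqueue 10 → queue [3, 9, 4, 7, 8, 10]
Visit 3 → queue [9, 4, 7, 8, 10]
Visit 9 → queue [4, 7, 8, 10]
Visit 4 → queue [7, 8, 10]
Visit 7 → queue [8, 10]
Visit 8 → queue [10]
Visit 10 → queue []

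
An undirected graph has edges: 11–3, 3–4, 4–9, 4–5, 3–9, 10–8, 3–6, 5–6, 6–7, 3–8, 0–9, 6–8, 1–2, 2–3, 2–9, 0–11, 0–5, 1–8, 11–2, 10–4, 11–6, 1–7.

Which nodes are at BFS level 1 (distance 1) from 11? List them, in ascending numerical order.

Level 0: 11
Level 1: 0, 2, 3, 6
Level 2: 1, 4, 5, 7, 8, 9
Level 3: 10

0, 2, 3, 6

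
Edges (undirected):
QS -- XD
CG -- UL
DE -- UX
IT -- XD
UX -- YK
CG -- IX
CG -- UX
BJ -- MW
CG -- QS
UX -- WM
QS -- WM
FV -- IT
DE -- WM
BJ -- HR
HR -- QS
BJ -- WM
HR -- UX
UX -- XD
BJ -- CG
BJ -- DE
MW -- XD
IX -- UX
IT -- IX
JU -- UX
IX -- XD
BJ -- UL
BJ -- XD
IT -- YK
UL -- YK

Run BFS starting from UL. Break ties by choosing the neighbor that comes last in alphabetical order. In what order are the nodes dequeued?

UL, YK, CG, BJ, UX, IT, QS, IX, XD, WM, MW, HR, DE, JU, FV

Visit UL; enqueue YK, CG, BJ → queue [YK, CG, BJ]
Visit YK; enqueue UX, IT → queue [CG, BJ, UX, IT]
Visit CG; enqueue QS, IX → queue [BJ, UX, IT, QS, IX]
Visit BJ; enqueue XD, WM, MW, HR, DE → queue [UX, IT, QS, IX, XD, WM, MW, HR, DE]
Visit UX; enqueue JU → queue [IT, QS, IX, XD, WM, MW, HR, DE, JU]
Visit IT; enqueue FV → queue [QS, IX, XD, WM, MW, HR, DE, JU, FV]
Visit QS → queue [IX, XD, WM, MW, HR, DE, JU, FV]
Visit IX → queue [XD, WM, MW, HR, DE, JU, FV]
Visit XD → queue [WM, MW, HR, DE, JU, FV]
Visit WM → queue [MW, HR, DE, JU, FV]
Visit MW → queue [HR, DE, JU, FV]
Visit HR → queue [DE, JU, FV]
Visit DE → queue [JU, FV]
Visit JU → queue [FV]
Visit FV → queue []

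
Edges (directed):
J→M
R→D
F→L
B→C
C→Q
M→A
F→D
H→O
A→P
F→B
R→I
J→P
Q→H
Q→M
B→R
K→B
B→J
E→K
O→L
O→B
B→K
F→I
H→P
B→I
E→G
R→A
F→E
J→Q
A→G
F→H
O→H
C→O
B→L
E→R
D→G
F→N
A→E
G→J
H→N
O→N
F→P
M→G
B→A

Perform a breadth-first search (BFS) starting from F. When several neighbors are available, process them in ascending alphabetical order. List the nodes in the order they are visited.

F, B, D, E, H, I, L, N, P, A, C, J, K, R, G, O, Q, M

Visit F; enqueue B, D, E, H, I, L, N, P → queue [B, D, E, H, I, L, N, P]
Visit B; enqueue A, C, J, K, R → queue [D, E, H, I, L, N, P, A, C, J, K, R]
Visit D; enqueue G → queue [E, H, I, L, N, P, A, C, J, K, R, G]
Visit E → queue [H, I, L, N, P, A, C, J, K, R, G]
Visit H; enqueue O → queue [I, L, N, P, A, C, J, K, R, G, O]
Visit I → queue [L, N, P, A, C, J, K, R, G, O]
Visit L → queue [N, P, A, C, J, K, R, G, O]
Visit N → queue [P, A, C, J, K, R, G, O]
Visit P → queue [A, C, J, K, R, G, O]
Visit A → queue [C, J, K, R, G, O]
Visit C; enqueue Q → queue [J, K, R, G, O, Q]
Visit J; enqueue M → queue [K, R, G, O, Q, M]
Visit K → queue [R, G, O, Q, M]
Visit R → queue [G, O, Q, M]
Visit G → queue [O, Q, M]
Visit O → queue [Q, M]
Visit Q → queue [M]
Visit M → queue []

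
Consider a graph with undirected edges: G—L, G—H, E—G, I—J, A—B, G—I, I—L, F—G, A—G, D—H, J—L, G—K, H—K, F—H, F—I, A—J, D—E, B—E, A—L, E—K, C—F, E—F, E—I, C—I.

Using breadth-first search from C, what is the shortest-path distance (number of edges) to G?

2

Level 0: C
Level 1: F, I
Level 2: E, G, H, J, L
Level 3: A, B, D, K
G first appears at level 2.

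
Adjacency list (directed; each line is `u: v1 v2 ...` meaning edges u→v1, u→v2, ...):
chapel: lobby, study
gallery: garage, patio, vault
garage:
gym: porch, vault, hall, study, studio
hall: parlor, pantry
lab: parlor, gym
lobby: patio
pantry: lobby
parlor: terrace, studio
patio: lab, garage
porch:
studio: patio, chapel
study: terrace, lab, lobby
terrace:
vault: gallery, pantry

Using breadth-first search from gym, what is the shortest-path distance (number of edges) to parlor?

Level 0: gym
Level 1: hall, porch, studio, study, vault
Level 2: chapel, gallery, lab, lobby, pantry, parlor, patio, terrace
Level 3: garage
parlor first appears at level 2.

2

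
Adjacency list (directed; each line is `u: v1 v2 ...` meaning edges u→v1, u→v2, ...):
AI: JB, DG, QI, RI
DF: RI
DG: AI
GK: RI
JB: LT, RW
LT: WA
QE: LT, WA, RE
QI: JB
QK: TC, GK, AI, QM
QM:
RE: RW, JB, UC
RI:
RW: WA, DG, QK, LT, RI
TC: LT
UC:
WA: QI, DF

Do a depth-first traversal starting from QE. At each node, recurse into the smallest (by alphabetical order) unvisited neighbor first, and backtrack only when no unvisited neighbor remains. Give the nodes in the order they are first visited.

QE LT WA DF RI QI JB RW DG AI QK GK QM TC RE UC

Visit QE
QE → LT
LT → WA
WA → DF
DF → RI
WA → QI
QI → JB
JB → RW
RW → DG
DG → AI
RW → QK
QK → GK
QK → QM
QK → TC
QE → RE
RE → UC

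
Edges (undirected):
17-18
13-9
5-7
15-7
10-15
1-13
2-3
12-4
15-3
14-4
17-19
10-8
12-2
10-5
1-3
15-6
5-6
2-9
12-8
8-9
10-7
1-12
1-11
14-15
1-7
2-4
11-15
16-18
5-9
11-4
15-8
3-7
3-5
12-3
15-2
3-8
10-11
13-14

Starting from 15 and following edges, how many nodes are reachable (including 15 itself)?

15

BFS from 15 visits: 15, 2, 3, 6, 7, 8, 10, 11, 14, 4, 9, 12, 1, 5, 13
Reachable nodes: 15 of 19 total.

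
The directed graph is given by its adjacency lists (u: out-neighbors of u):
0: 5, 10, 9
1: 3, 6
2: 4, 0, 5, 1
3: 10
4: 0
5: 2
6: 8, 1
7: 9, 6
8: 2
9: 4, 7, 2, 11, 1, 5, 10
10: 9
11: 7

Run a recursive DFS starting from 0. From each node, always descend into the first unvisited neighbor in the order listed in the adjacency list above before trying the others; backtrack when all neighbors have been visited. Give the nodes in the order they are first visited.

0, 5, 2, 4, 1, 3, 10, 9, 7, 6, 8, 11

Visit 0
0 → 5
5 → 2
2 → 4
2 → 1
1 → 3
3 → 10
10 → 9
9 → 7
7 → 6
6 → 8
9 → 11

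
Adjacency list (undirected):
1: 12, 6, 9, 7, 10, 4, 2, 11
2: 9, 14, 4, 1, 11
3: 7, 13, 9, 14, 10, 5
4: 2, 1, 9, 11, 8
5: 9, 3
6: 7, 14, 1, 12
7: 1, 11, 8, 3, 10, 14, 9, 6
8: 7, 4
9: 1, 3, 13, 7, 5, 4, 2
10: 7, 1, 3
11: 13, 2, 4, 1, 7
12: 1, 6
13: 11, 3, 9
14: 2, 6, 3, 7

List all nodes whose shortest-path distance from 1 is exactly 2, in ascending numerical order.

3, 5, 8, 13, 14

Level 0: 1
Level 1: 2, 4, 6, 7, 9, 10, 11, 12
Level 2: 3, 5, 8, 13, 14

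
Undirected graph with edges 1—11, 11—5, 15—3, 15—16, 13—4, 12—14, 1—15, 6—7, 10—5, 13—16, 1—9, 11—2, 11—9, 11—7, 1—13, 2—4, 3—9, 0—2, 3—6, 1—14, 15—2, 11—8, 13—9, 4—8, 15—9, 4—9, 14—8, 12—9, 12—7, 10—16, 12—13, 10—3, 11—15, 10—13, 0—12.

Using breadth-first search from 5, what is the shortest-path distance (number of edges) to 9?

Level 0: 5
Level 1: 10, 11
Level 2: 1, 2, 3, 7, 8, 9, 13, 15, 16
Level 3: 0, 4, 6, 12, 14
9 first appears at level 2.

2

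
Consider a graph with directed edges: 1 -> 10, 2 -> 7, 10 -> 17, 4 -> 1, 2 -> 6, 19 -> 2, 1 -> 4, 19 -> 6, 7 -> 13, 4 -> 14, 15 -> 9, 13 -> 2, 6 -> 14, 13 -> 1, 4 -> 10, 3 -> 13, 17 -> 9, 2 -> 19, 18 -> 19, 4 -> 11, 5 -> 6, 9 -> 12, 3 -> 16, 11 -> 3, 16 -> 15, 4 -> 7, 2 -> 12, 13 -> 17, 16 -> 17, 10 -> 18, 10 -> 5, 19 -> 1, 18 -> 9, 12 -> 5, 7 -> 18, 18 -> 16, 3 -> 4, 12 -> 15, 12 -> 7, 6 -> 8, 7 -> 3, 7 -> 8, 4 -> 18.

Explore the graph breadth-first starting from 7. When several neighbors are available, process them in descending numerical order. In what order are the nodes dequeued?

7, 18, 13, 8, 3, 19, 16, 9, 17, 2, 1, 4, 6, 15, 12, 10, 14, 11, 5

Visit 7; enqueue 18, 13, 8, 3 → queue [18, 13, 8, 3]
Visit 18; enqueue 19, 16, 9 → queue [13, 8, 3, 19, 16, 9]
Visit 13; enqueue 17, 2, 1 → queue [8, 3, 19, 16, 9, 17, 2, 1]
Visit 8 → queue [3, 19, 16, 9, 17, 2, 1]
Visit 3; enqueue 4 → queue [19, 16, 9, 17, 2, 1, 4]
Visit 19; enqueue 6 → queue [16, 9, 17, 2, 1, 4, 6]
Visit 16; enqueue 15 → queue [9, 17, 2, 1, 4, 6, 15]
Visit 9; enqueue 12 → queue [17, 2, 1, 4, 6, 15, 12]
Visit 17 → queue [2, 1, 4, 6, 15, 12]
Visit 2 → queue [1, 4, 6, 15, 12]
Visit 1; enqueue 10 → queue [4, 6, 15, 12, 10]
Visit 4; enqueue 14, 11 → queue [6, 15, 12, 10, 14, 11]
Visit 6 → queue [15, 12, 10, 14, 11]
Visit 15 → queue [12, 10, 14, 11]
Visit 12; enqueue 5 → queue [10, 14, 11, 5]
Visit 10 → queue [14, 11, 5]
Visit 14 → queue [11, 5]
Visit 11 → queue [5]
Visit 5 → queue []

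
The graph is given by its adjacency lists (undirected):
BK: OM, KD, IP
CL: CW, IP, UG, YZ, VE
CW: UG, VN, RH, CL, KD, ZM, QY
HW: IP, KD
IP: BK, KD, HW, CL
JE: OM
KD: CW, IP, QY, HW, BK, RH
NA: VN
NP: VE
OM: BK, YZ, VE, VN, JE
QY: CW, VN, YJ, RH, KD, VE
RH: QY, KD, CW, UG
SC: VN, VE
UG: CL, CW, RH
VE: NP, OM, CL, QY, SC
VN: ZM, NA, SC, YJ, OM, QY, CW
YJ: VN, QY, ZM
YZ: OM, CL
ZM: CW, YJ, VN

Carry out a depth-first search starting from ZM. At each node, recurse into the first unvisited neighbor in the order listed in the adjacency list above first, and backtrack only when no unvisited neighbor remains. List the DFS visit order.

Visit ZM
ZM → CW
CW → UG
UG → CL
CL → IP
IP → BK
BK → OM
OM → YZ
OM → VE
VE → NP
VE → QY
QY → VN
VN → NA
VN → SC
VN → YJ
QY → RH
RH → KD
KD → HW
OM → JE

ZM CW UG CL IP BK OM YZ VE NP QY VN NA SC YJ RH KD HW JE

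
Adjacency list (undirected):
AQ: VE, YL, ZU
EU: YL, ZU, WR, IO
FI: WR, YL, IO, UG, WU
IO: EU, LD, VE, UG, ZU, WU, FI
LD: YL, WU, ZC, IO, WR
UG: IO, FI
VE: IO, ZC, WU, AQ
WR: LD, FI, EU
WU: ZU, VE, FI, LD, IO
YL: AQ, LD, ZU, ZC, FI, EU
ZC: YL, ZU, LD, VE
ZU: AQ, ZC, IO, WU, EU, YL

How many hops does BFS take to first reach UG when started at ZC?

3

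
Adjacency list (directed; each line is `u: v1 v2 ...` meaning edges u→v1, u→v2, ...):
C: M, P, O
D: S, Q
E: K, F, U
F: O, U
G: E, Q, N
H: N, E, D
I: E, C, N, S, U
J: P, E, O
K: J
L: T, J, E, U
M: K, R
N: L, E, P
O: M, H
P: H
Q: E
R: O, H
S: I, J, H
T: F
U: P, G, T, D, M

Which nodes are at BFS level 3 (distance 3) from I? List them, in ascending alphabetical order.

Level 0: I
Level 1: C, E, N, S, U
Level 2: D, F, G, H, J, K, L, M, O, P, T
Level 3: Q, R

Q, R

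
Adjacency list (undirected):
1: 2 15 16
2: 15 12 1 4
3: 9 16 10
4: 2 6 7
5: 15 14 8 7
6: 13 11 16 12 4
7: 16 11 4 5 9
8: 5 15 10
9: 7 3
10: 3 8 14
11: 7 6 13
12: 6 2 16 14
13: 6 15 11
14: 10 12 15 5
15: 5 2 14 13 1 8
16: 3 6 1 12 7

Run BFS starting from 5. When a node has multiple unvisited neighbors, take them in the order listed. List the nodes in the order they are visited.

5 → 15 → 14 → 8 → 7 → 2 → 13 → 1 → 10 → 12 → 16 → 11 → 4 → 9 → 6 → 3

Visit 5; enqueue 15, 14, 8, 7 → queue [15, 14, 8, 7]
Visit 15; enqueue 2, 13, 1 → queue [14, 8, 7, 2, 13, 1]
Visit 14; enqueue 10, 12 → queue [8, 7, 2, 13, 1, 10, 12]
Visit 8 → queue [7, 2, 13, 1, 10, 12]
Visit 7; enqueue 16, 11, 4, 9 → queue [2, 13, 1, 10, 12, 16, 11, 4, 9]
Visit 2 → queue [13, 1, 10, 12, 16, 11, 4, 9]
Visit 13; enqueue 6 → queue [1, 10, 12, 16, 11, 4, 9, 6]
Visit 1 → queue [10, 12, 16, 11, 4, 9, 6]
Visit 10; enqueue 3 → queue [12, 16, 11, 4, 9, 6, 3]
Visit 12 → queue [16, 11, 4, 9, 6, 3]
Visit 16 → queue [11, 4, 9, 6, 3]
Visit 11 → queue [4, 9, 6, 3]
Visit 4 → queue [9, 6, 3]
Visit 9 → queue [6, 3]
Visit 6 → queue [3]
Visit 3 → queue []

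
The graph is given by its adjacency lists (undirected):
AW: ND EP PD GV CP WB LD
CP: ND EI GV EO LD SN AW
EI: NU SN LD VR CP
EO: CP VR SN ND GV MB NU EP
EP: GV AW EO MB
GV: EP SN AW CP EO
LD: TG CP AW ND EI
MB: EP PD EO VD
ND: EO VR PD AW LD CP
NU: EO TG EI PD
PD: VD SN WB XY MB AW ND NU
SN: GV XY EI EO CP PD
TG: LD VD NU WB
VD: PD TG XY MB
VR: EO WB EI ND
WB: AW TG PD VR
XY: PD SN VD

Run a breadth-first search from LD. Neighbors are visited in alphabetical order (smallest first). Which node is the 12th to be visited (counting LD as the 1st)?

SN

Visit LD; enqueue AW, CP, EI, ND, TG → queue [AW, CP, EI, ND, TG]
Visit AW; enqueue EP, GV, PD, WB → queue [CP, EI, ND, TG, EP, GV, PD, WB]
Visit CP; enqueue EO, SN → queue [EI, ND, TG, EP, GV, PD, WB, EO, SN]
Visit EI; enqueue NU, VR → queue [ND, TG, EP, GV, PD, WB, EO, SN, NU, VR]
Visit ND → queue [TG, EP, GV, PD, WB, EO, SN, NU, VR]
Visit TG; enqueue VD → queue [EP, GV, PD, WB, EO, SN, NU, VR, VD]
Visit EP; enqueue MB → queue [GV, PD, WB, EO, SN, NU, VR, VD, MB]
Visit GV → queue [PD, WB, EO, SN, NU, VR, VD, MB]
Visit PD; enqueue XY → queue [WB, EO, SN, NU, VR, VD, MB, XY]
Visit WB → queue [EO, SN, NU, VR, VD, MB, XY]
Visit EO → queue [SN, NU, VR, VD, MB, XY]
Visit SN → queue [NU, VR, VD, MB, XY]
Visit NU → queue [VR, VD, MB, XY]
Visit VR → queue [VD, MB, XY]
Visit VD → queue [MB, XY]
Visit MB → queue [XY]
Visit XY → queue []

Visit order: LD, AW, CP, EI, ND, TG, EP, GV, PD, WB, EO, SN, NU, VR, VD, MB, XY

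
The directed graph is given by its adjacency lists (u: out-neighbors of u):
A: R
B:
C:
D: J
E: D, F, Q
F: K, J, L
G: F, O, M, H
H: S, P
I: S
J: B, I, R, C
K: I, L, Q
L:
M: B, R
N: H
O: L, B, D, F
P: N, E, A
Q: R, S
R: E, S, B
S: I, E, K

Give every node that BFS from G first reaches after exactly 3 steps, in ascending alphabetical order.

A, C, E, I, N, Q

Level 0: G
Level 1: F, H, M, O
Level 2: B, D, J, K, L, P, R, S
Level 3: A, C, E, I, N, Q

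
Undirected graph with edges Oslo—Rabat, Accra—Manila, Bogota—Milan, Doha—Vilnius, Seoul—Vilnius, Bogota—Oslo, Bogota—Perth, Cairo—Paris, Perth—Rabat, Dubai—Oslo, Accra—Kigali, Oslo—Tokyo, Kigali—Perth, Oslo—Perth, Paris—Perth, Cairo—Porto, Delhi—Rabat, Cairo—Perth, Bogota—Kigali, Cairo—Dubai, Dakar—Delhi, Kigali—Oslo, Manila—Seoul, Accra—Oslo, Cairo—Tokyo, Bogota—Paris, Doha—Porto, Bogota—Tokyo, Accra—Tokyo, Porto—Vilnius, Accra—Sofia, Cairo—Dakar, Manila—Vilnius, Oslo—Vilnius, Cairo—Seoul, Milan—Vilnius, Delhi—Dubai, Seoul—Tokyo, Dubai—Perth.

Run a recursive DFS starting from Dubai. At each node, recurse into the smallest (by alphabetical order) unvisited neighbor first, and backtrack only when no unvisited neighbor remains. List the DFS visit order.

Visit Dubai
Dubai → Cairo
Cairo → Dakar
Dakar → Delhi
Delhi → Rabat
Rabat → Oslo
Oslo → Accra
Accra → Kigali
Kigali → Bogota
Bogota → Milan
Milan → Vilnius
Vilnius → Doha
Doha → Porto
Vilnius → Manila
Manila → Seoul
Seoul → Tokyo
Bogota → Paris
Paris → Perth
Accra → Sofia

Dubai → Cairo → Dakar → Delhi → Rabat → Oslo → Accra → Kigali → Bogota → Milan → Vilnius → Doha → Porto → Manila → Seoul → Tokyo → Paris → Perth → Sofia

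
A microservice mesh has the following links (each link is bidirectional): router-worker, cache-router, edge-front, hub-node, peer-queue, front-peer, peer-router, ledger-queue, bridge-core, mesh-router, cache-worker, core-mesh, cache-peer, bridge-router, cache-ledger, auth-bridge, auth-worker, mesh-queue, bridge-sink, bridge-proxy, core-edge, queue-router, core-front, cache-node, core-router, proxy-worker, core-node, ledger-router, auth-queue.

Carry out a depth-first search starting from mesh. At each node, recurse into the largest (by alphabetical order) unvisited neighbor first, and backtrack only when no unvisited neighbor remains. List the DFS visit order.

mesh, router, worker, proxy, bridge, sink, core, node, hub, cache, peer, queue, ledger, auth, front, edge

Visit mesh
mesh → router
router → worker
worker → proxy
proxy → bridge
bridge → sink
bridge → core
core → node
node → hub
node → cache
cache → peer
peer → queue
queue → ledger
queue → auth
peer → front
front → edge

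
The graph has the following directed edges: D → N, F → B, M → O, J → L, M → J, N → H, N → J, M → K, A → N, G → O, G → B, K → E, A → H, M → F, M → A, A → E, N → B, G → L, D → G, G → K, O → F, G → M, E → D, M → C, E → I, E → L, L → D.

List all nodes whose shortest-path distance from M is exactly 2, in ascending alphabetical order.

Level 0: M
Level 1: A, C, F, J, K, O
Level 2: B, E, H, L, N
Level 3: D, I
Level 4: G

B, E, H, L, N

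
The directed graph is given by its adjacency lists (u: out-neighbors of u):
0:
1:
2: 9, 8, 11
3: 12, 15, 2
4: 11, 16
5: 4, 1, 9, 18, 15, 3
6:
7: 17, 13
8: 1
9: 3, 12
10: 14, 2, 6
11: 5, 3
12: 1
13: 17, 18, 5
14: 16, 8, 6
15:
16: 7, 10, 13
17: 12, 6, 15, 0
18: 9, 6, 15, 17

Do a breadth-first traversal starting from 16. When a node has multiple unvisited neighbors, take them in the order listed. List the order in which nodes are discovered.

16, 7, 10, 13, 17, 14, 2, 6, 18, 5, 12, 15, 0, 8, 9, 11, 4, 1, 3

Visit 16; enqueue 7, 10, 13 → queue [7, 10, 13]
Visit 7; enqueue 17 → queue [10, 13, 17]
Visit 10; enqueue 14, 2, 6 → queue [13, 17, 14, 2, 6]
Visit 13; enqueue 18, 5 → queue [17, 14, 2, 6, 18, 5]
Visit 17; enqueue 12, 15, 0 → queue [14, 2, 6, 18, 5, 12, 15, 0]
Visit 14; enqueue 8 → queue [2, 6, 18, 5, 12, 15, 0, 8]
Visit 2; enqueue 9, 11 → queue [6, 18, 5, 12, 15, 0, 8, 9, 11]
Visit 6 → queue [18, 5, 12, 15, 0, 8, 9, 11]
Visit 18 → queue [5, 12, 15, 0, 8, 9, 11]
Visit 5; enqueue 4, 1, 3 → queue [12, 15, 0, 8, 9, 11, 4, 1, 3]
Visit 12 → queue [15, 0, 8, 9, 11, 4, 1, 3]
Visit 15 → queue [0, 8, 9, 11, 4, 1, 3]
Visit 0 → queue [8, 9, 11, 4, 1, 3]
Visit 8 → queue [9, 11, 4, 1, 3]
Visit 9 → queue [11, 4, 1, 3]
Visit 11 → queue [4, 1, 3]
Visit 4 → queue [1, 3]
Visit 1 → queue [3]
Visit 3 → queue []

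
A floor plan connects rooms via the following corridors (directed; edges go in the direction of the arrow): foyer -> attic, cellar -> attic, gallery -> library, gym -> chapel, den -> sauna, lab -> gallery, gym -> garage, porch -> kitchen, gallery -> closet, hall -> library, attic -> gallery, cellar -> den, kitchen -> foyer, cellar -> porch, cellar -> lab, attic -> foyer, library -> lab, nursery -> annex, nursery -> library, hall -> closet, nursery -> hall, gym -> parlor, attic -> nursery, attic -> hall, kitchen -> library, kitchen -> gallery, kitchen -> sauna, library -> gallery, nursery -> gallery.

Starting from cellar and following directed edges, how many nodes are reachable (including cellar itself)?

BFS from cellar visits: cellar, attic, den, lab, porch, foyer, gallery, hall, nursery, sauna, kitchen, closet, library, annex
Reachable nodes: 14 of 18 total.

14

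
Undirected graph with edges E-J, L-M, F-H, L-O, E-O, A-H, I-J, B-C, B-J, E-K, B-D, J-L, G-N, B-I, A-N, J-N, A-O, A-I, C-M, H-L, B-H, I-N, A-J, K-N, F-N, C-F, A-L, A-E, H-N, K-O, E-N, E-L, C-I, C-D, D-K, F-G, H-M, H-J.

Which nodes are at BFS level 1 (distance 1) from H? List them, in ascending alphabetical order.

Level 0: H
Level 1: A, B, F, J, L, M, N
Level 2: C, D, E, G, I, K, O

A, B, F, J, L, M, N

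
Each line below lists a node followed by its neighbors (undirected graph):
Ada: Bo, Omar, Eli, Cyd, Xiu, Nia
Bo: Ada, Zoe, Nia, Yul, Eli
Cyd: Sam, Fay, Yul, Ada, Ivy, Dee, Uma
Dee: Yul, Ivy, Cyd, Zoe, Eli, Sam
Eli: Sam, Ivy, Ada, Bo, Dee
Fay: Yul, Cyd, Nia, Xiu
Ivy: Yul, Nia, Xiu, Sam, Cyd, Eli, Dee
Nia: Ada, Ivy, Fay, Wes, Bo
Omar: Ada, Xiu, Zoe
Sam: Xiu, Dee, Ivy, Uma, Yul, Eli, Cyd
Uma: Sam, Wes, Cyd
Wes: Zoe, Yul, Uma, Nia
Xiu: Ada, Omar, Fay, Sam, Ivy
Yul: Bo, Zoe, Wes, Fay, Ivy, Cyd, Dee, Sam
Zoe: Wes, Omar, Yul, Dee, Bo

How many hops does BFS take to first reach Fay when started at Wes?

2

Level 0: Wes
Level 1: Nia, Uma, Yul, Zoe
Level 2: Ada, Bo, Cyd, Dee, Fay, Ivy, Omar, Sam
Level 3: Eli, Xiu
Fay first appears at level 2.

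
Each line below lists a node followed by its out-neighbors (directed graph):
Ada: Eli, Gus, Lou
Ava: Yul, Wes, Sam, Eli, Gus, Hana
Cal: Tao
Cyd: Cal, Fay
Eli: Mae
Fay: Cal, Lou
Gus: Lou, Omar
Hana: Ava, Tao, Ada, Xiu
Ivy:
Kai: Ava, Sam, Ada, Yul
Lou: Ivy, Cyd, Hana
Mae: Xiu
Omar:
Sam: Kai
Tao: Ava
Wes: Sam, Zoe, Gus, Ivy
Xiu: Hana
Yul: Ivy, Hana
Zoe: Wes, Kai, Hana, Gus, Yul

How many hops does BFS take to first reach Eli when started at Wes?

4

Level 0: Wes
Level 1: Gus, Ivy, Sam, Zoe
Level 2: Hana, Kai, Lou, Omar, Yul
Level 3: Ada, Ava, Cyd, Tao, Xiu
Level 4: Cal, Eli, Fay
Level 5: Mae
Eli first appears at level 4.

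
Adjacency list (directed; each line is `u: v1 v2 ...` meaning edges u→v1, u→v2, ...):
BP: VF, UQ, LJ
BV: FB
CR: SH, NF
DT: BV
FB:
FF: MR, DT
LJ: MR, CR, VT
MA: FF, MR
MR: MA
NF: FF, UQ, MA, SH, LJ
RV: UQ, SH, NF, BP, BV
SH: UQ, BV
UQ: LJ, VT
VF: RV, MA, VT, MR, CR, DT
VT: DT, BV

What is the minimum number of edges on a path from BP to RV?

2

Level 0: BP
Level 1: LJ, UQ, VF
Level 2: CR, DT, MA, MR, RV, VT
Level 3: BV, FF, NF, SH
Level 4: FB
RV first appears at level 2.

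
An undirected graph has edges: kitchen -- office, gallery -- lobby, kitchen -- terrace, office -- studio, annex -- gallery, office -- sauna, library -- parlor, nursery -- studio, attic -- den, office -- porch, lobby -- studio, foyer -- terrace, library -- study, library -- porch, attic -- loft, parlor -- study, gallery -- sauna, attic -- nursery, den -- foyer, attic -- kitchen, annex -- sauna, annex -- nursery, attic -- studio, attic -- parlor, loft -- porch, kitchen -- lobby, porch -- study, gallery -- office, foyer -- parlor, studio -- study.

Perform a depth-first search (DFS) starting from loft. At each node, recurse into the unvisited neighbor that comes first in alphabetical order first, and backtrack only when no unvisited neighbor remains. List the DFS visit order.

Visit loft
loft → attic
attic → den
den → foyer
foyer → parlor
parlor → library
library → porch
porch → office
office → gallery
gallery → annex
annex → nursery
nursery → studio
studio → lobby
lobby → kitchen
kitchen → terrace
studio → study
annex → sauna

loft, attic, den, foyer, parlor, library, porch, office, gallery, annex, nursery, studio, lobby, kitchen, terrace, study, sauna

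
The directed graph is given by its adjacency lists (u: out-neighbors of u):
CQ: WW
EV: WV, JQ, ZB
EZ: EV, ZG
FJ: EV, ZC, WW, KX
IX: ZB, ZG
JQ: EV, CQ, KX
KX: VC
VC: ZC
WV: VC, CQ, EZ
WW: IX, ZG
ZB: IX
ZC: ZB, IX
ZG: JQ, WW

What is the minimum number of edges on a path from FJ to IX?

2

Level 0: FJ
Level 1: EV, KX, WW, ZC
Level 2: IX, JQ, VC, WV, ZB, ZG
Level 3: CQ, EZ
IX first appears at level 2.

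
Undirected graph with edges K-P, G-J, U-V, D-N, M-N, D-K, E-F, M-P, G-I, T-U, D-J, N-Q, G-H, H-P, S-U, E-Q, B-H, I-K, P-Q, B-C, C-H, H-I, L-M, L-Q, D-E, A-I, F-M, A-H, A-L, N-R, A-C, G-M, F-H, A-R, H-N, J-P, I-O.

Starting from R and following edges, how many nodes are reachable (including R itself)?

18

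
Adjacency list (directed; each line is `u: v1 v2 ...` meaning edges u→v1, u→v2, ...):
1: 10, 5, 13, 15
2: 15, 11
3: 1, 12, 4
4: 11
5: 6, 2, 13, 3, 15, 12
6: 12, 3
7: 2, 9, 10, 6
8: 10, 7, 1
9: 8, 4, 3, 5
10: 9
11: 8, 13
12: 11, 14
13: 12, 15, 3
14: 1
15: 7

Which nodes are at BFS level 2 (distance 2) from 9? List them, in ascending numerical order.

Level 0: 9
Level 1: 3, 4, 5, 8
Level 2: 1, 2, 6, 7, 10, 11, 12, 13, 15
Level 3: 14

1, 2, 6, 7, 10, 11, 12, 13, 15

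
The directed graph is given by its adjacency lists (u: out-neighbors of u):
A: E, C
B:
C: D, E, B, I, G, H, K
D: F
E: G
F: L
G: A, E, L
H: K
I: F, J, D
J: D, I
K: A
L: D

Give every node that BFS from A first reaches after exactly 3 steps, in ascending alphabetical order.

Level 0: A
Level 1: C, E
Level 2: B, D, G, H, I, K
Level 3: F, J, L

F, J, L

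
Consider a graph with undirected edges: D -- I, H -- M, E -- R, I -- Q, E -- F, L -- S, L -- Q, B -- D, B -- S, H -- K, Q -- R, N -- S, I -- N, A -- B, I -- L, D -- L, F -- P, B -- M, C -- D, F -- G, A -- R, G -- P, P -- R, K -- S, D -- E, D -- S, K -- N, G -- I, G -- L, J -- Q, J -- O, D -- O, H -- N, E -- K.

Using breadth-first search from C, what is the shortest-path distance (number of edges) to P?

4

Level 0: C
Level 1: D
Level 2: B, E, I, L, O, S
Level 3: A, F, G, J, K, M, N, Q, R
Level 4: H, P
P first appears at level 4.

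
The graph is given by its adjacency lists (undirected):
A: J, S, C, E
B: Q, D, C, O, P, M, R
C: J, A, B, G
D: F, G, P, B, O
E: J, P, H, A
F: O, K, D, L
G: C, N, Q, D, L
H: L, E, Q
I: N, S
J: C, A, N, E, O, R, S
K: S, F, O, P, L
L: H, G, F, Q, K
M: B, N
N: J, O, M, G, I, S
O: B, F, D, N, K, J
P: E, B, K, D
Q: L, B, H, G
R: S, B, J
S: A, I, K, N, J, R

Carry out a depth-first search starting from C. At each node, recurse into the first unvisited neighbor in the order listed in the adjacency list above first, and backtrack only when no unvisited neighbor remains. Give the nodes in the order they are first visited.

C, J, A, S, I, N, O, B, Q, L, H, E, P, K, F, D, G, M, R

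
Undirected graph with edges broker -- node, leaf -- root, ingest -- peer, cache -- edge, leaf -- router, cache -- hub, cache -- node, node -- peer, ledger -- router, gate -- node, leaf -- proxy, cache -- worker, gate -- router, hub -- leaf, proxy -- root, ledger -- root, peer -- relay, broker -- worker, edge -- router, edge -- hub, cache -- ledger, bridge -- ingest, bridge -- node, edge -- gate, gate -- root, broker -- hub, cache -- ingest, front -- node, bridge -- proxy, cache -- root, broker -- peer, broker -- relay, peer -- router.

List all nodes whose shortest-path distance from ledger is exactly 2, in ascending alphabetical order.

edge, gate, hub, ingest, leaf, node, peer, proxy, worker

Level 0: ledger
Level 1: cache, root, router
Level 2: edge, gate, hub, ingest, leaf, node, peer, proxy, worker
Level 3: bridge, broker, front, relay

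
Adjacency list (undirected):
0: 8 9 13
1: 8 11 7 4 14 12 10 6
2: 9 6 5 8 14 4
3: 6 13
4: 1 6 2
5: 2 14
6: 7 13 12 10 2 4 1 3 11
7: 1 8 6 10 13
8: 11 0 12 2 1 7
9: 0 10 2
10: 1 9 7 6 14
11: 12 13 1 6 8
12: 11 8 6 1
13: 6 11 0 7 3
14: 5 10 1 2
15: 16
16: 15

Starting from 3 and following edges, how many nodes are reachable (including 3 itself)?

BFS from 3 visits: 3, 13, 6, 11, 7, 0, 12, 10, 4, 2, 1, 8, 9, 14, 5
Reachable nodes: 15 of 17 total.

15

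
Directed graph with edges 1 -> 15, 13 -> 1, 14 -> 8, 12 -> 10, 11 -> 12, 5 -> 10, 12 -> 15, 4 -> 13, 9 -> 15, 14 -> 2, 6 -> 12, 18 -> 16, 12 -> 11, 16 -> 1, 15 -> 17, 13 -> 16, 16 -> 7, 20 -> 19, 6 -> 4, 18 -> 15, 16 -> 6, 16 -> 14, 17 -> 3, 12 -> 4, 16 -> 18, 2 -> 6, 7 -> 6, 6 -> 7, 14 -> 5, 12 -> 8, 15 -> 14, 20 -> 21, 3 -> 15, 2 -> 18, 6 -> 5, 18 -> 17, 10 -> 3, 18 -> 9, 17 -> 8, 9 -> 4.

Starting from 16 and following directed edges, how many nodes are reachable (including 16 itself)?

18

BFS from 16 visits: 16, 1, 6, 7, 14, 18, 15, 4, 5, 12, 2, 8, 9, 17, 13, 10, 11, 3
Reachable nodes: 18 of 21 total.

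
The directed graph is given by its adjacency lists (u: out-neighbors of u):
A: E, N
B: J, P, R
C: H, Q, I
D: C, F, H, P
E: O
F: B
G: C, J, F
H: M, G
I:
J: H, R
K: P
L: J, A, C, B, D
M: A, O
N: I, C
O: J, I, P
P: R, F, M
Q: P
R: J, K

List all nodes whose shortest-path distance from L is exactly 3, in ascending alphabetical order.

G, K, M, O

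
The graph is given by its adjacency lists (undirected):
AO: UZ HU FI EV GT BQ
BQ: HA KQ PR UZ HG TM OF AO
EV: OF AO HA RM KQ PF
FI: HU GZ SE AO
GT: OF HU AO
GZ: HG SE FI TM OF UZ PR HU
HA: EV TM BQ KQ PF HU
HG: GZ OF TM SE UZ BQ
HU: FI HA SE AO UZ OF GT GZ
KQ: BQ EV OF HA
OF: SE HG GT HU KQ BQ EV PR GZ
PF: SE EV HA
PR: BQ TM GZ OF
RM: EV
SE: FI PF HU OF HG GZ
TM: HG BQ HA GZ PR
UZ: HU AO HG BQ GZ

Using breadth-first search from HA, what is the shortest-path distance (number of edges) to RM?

2

Level 0: HA
Level 1: BQ, EV, HU, KQ, PF, TM
Level 2: AO, FI, GT, GZ, HG, OF, PR, RM, SE, UZ
RM first appears at level 2.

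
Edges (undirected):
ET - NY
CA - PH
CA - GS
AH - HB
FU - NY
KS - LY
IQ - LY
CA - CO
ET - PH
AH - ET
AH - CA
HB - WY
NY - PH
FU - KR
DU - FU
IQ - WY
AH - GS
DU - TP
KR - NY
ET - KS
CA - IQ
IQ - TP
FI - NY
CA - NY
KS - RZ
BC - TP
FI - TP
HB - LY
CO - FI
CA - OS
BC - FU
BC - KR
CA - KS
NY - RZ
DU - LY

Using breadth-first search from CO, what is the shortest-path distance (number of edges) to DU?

Level 0: CO
Level 1: CA, FI
Level 2: AH, GS, IQ, KS, NY, OS, PH, TP
Level 3: BC, DU, ET, FU, HB, KR, LY, RZ, WY
DU first appears at level 3.

3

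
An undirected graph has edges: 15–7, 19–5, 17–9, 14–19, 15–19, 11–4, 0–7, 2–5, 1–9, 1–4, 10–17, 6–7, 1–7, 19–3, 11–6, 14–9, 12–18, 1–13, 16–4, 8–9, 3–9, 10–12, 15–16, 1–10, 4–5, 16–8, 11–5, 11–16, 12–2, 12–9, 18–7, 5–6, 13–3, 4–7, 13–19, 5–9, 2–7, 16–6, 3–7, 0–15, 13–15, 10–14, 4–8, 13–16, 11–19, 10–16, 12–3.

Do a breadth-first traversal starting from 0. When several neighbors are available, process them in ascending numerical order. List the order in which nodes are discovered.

0 → 7 → 15 → 1 → 2 → 3 → 4 → 6 → 18 → 13 → 16 → 19 → 9 → 10 → 5 → 12 → 8 → 11 → 14 → 17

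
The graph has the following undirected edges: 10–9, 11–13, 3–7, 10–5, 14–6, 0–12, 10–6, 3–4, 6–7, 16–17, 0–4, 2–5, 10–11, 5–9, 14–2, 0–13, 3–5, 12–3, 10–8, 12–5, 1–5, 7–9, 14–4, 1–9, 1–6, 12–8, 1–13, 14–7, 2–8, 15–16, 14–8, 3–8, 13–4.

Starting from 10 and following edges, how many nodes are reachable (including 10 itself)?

BFS from 10 visits: 10, 11, 9, 8, 6, 5, 13, 7, 1, 14, 12, 3, 2, 4, 0
Reachable nodes: 15 of 18 total.

15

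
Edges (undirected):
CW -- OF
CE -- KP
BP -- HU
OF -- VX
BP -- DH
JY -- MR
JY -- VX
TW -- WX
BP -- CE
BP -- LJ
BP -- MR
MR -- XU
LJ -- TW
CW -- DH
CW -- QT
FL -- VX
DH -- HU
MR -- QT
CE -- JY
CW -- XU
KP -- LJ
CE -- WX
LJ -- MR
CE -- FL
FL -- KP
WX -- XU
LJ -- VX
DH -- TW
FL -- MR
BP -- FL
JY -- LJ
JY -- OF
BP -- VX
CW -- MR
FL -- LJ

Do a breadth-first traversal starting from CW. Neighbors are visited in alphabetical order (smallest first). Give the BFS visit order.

Visit CW; enqueue DH, MR, OF, QT, XU → queue [DH, MR, OF, QT, XU]
Visit DH; enqueue BP, HU, TW → queue [MR, OF, QT, XU, BP, HU, TW]
Visit MR; enqueue FL, JY, LJ → queue [OF, QT, XU, BP, HU, TW, FL, JY, LJ]
Visit OF; enqueue VX → queue [QT, XU, BP, HU, TW, FL, JY, LJ, VX]
Visit QT → queue [XU, BP, HU, TW, FL, JY, LJ, VX]
Visit XU; enqueue WX → queue [BP, HU, TW, FL, JY, LJ, VX, WX]
Visit BP; enqueue CE → queue [HU, TW, FL, JY, LJ, VX, WX, CE]
Visit HU → queue [TW, FL, JY, LJ, VX, WX, CE]
Visit TW → queue [FL, JY, LJ, VX, WX, CE]
Visit FL; enqueue KP → queue [JY, LJ, VX, WX, CE, KP]
Visit JY → queue [LJ, VX, WX, CE, KP]
Visit LJ → queue [VX, WX, CE, KP]
Visit VX → queue [WX, CE, KP]
Visit WX → queue [CE, KP]
Visit CE → queue [KP]
Visit KP → queue []

CW, DH, MR, OF, QT, XU, BP, HU, TW, FL, JY, LJ, VX, WX, CE, KP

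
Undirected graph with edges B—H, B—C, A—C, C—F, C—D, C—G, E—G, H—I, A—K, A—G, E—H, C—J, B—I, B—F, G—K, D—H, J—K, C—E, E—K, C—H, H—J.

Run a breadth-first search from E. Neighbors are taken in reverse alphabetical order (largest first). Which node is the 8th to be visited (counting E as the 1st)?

I

Visit E; enqueue K, H, G, C → queue [K, H, G, C]
Visit K; enqueue J, A → queue [H, G, C, J, A]
Visit H; enqueue I, D, B → queue [G, C, J, A, I, D, B]
Visit G → queue [C, J, A, I, D, B]
Visit C; enqueue F → queue [J, A, I, D, B, F]
Visit J → queue [A, I, D, B, F]
Visit A → queue [I, D, B, F]
Visit I → queue [D, B, F]
Visit D → queue [B, F]
Visit B → queue [F]
Visit F → queue []

Visit order: E, K, H, G, C, J, A, I, D, B, F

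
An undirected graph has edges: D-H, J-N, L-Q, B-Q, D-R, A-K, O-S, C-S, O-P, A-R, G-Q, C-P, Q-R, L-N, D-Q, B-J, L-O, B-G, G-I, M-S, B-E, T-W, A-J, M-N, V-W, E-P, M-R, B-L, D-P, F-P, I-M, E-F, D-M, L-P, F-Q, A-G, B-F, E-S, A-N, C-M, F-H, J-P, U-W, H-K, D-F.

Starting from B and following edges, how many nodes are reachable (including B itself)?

BFS from B visits: B, E, F, G, J, L, Q, P, S, D, H, A, I, N, O, R, C, M, K
Reachable nodes: 19 of 23 total.

19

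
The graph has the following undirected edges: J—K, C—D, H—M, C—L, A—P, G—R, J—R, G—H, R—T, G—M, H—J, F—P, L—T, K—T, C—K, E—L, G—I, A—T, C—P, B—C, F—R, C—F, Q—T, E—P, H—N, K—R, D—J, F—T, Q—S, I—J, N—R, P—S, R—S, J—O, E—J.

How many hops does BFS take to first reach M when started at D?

3

Level 0: D
Level 1: C, J
Level 2: B, E, F, H, I, K, L, O, P, R
Level 3: A, G, M, N, S, T
Level 4: Q
M first appears at level 3.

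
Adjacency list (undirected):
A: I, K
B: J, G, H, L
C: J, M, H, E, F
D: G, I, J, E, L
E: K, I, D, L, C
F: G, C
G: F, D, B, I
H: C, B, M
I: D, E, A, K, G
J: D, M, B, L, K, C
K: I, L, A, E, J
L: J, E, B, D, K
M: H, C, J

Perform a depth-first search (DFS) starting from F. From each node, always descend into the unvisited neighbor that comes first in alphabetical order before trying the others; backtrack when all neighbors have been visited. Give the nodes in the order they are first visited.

F → C → E → D → G → B → H → M → J → K → A → I → L

Visit F
F → C
C → E
E → D
D → G
G → B
B → H
H → M
M → J
J → K
K → A
A → I
K → L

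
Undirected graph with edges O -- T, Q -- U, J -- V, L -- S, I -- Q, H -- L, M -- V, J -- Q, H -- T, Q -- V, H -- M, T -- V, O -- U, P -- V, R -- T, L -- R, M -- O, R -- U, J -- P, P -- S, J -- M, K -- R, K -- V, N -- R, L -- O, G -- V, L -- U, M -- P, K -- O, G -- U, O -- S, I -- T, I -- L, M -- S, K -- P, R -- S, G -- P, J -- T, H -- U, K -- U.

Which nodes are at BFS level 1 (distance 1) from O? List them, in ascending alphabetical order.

K, L, M, S, T, U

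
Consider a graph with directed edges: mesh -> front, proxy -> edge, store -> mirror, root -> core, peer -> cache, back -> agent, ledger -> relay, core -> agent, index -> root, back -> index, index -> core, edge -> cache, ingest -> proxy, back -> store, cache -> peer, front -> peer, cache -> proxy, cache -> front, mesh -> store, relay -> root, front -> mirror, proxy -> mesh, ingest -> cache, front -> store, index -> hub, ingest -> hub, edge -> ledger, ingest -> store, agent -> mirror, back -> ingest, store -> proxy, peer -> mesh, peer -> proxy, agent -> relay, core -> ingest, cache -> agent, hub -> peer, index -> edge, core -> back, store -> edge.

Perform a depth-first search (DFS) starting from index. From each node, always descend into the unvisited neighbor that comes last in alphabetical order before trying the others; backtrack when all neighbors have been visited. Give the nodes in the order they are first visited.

index → root → core → ingest → store → proxy → mesh → front → peer → cache → agent → relay → mirror → edge → ledger → hub → back

Visit index
index → root
root → core
core → ingest
ingest → store
store → proxy
proxy → mesh
mesh → front
front → peer
peer → cache
cache → agent
agent → relay
agent → mirror
proxy → edge
edge → ledger
ingest → hub
core → back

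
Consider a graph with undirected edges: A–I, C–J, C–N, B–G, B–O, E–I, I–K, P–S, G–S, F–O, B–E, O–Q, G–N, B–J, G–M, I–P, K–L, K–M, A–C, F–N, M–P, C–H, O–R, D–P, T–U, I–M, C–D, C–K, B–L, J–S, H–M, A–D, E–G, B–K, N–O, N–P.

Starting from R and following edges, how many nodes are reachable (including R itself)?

BFS from R visits: R, O, B, F, N, Q, E, G, J, K, L, C, P, I, M, S, A, D, H
Reachable nodes: 19 of 21 total.

19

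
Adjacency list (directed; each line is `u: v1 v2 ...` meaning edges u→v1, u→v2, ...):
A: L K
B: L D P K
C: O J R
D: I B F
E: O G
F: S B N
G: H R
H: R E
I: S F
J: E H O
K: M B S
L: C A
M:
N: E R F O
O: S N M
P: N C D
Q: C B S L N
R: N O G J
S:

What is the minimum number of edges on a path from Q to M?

Level 0: Q
Level 1: B, C, L, N, S
Level 2: A, D, E, F, J, K, O, P, R
Level 3: G, H, I, M
M first appears at level 3.

3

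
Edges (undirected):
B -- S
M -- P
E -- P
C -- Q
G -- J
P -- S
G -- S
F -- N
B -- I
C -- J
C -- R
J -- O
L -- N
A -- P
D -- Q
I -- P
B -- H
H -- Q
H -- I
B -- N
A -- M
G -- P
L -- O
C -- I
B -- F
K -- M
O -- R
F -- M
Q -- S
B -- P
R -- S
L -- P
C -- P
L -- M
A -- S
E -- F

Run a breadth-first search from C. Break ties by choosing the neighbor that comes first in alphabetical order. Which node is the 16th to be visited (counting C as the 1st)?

Visit C; enqueue I, J, P, Q, R → queue [I, J, P, Q, R]
Visit I; enqueue B, H → queue [J, P, Q, R, B, H]
Visit J; enqueue G, O → queue [P, Q, R, B, H, G, O]
Visit P; enqueue A, E, L, M, S → queue [Q, R, B, H, G, O, A, E, L, M, S]
Visit Q; enqueue D → queue [R, B, H, G, O, A, E, L, M, S, D]
Visit R → queue [B, H, G, O, A, E, L, M, S, D]
Visit B; enqueue F, N → queue [H, G, O, A, E, L, M, S, D, F, N]
Visit H → queue [G, O, A, E, L, M, S, D, F, N]
Visit G → queue [O, A, E, L, M, S, D, F, N]
Visit O → queue [A, E, L, M, S, D, F, N]
Visit A → queue [E, L, M, S, D, F, N]
Visit E → queue [L, M, S, D, F, N]
Visit L → queue [M, S, D, F, N]
Visit M; enqueue K → queue [S, D, F, N, K]
Visit S → queue [D, F, N, K]
Visit D → queue [F, N, K]
Visit F → queue [N, K]
Visit N → queue [K]
Visit K → queue []

Visit order: C, I, J, P, Q, R, B, H, G, O, A, E, L, M, S, D, F, N, K

D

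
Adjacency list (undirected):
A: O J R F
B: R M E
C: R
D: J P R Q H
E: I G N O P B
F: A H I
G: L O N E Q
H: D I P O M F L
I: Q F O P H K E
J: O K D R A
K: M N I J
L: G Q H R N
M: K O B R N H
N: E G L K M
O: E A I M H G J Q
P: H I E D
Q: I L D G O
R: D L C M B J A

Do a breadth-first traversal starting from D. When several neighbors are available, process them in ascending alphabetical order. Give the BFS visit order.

D, H, J, P, Q, R, F, I, L, M, O, A, K, E, G, B, C, N

Visit D; enqueue H, J, P, Q, R → queue [H, J, P, Q, R]
Visit H; enqueue F, I, L, M, O → queue [J, P, Q, R, F, I, L, M, O]
Visit J; enqueue A, K → queue [P, Q, R, F, I, L, M, O, A, K]
Visit P; enqueue E → queue [Q, R, F, I, L, M, O, A, K, E]
Visit Q; enqueue G → queue [R, F, I, L, M, O, A, K, E, G]
Visit R; enqueue B, C → queue [F, I, L, M, O, A, K, E, G, B, C]
Visit F → queue [I, L, M, O, A, K, E, G, B, C]
Visit I → queue [L, M, O, A, K, E, G, B, C]
Visit L; enqueue N → queue [M, O, A, K, E, G, B, C, N]
Visit M → queue [O, A, K, E, G, B, C, N]
Visit O → queue [A, K, E, G, B, C, N]
Visit A → queue [K, E, G, B, C, N]
Visit K → queue [E, G, B, C, N]
Visit E → queue [G, B, C, N]
Visit G → queue [B, C, N]
Visit B → queue [C, N]
Visit C → queue [N]
Visit N → queue []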